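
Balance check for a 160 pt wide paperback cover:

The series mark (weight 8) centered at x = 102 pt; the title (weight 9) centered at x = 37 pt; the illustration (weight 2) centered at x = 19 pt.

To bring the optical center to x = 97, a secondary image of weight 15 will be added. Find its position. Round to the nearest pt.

With the secondary image, Σw becomes 8 + 9 + 2 + 15 = 34.
x: need Σw·x = 34·97 = 3298. Existing = 8·102 + 9·37 + 2·19 = 1187. Remainder 2111 / 15 ≈ 140.73.

x ≈ 141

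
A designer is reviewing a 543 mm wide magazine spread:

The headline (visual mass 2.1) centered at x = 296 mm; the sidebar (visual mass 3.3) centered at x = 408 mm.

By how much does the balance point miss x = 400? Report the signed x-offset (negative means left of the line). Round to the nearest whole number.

Weights sum to 2.1 + 3.3 = 5.4.
x-moment: 2.1·296 + 3.3·408 = 1968.0; centroid 1968.0/5.4 ≈ 364.44.
Against x = 400, that's 364.44 − 400 = -35.56.

≈ -36 mm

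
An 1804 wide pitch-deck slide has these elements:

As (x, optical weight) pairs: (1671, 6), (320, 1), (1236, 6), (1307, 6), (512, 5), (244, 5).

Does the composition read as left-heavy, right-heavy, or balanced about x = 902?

Weights sum to 6 + 1 + 6 + 6 + 5 + 5 = 29.
Σw·x = 29384; x̄ = 29384/29 ≈ 1013.24.
1013.2 lies right of the midline 902, so the layout is right-heavy.

right-heavy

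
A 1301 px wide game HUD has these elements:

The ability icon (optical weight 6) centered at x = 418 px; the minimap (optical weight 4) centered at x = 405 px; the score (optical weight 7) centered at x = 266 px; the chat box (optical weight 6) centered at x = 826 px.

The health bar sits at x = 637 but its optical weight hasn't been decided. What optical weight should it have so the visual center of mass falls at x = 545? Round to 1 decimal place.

Existing Σw = 23 (6 + 4 + 7 + 6); existing moment 6·418 + 4·405 + 7·266 + 6·826 = 10946.
For the centroid to hit 545: (10946 + w·637) / (23 + w) = 545.
Solving: w = (545·23 − 10946) / (637 − 545) = 1589 / 92 ≈ 17.27.

w ≈ 17.3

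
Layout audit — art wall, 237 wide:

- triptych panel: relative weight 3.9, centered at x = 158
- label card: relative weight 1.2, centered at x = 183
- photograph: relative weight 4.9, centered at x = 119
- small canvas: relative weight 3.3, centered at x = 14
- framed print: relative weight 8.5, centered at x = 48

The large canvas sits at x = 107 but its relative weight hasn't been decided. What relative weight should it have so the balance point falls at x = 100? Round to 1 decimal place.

w ≈ 43.8

Fixed elements: Σw = 3.9 + 1.2 + 4.9 + 3.3 + 8.5 = 21.8, Σw·x = 3.9·158 + 1.2·183 + 4.9·119 + 3.3·14 + 8.5·48 = 1873.1.
For the centroid to hit 100: (1873.1 + w·107) / (21.8 + w) = 100.
So w = (100·21.8 − 1873.1)/(107 − 100) = 306.9/7 ≈ 43.84.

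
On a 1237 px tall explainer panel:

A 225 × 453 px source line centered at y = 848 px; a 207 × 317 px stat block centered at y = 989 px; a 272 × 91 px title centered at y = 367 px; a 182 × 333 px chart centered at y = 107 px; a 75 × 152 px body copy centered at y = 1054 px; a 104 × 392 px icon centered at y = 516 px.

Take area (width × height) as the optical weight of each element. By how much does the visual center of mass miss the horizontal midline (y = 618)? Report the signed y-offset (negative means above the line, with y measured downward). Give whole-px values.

≈ 37 px

Areas → weights: source line 225·453 = 101925, stat block 207·317 = 65619, title 272·91 = 24752, chart 182·333 = 60606, body copy 75·152 = 11400, icon 104·392 = 40768; Σw = 305070.
y: moment 199950305 / weight 305070 ≈ 655.42
Against y = 618, that's 655.42 − 618 = 37.42.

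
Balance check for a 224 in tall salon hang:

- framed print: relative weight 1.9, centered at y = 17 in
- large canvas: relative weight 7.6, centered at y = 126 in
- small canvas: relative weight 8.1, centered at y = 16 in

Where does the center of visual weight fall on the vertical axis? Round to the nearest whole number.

y ≈ 64

Weights sum to 1.9 + 7.6 + 8.1 = 17.6.
Σw·y = 1.9·17 + 7.6·126 + 8.1·16 = 1119.5, so ȳ = 1119.5/17.6 ≈ 63.61.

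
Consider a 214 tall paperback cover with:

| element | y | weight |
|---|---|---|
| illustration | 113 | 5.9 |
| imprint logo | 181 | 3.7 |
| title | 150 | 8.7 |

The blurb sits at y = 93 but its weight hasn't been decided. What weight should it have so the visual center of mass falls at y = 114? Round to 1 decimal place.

w ≈ 26.4

Known weights sum to 5.9 + 3.7 + 8.7 = 18.3; their moment is 5.9·113 + 3.7·181 + 8.7·150 = 2641.4.
Set Σw·y/Σw = 114: (2641.4 + 93w) = 114·(18.3 + w).
Rearranging, w·(93 − 114) = 114·18.3 − 2641.4 = -555.2, so w ≈ -555.2/-21 = 26.44.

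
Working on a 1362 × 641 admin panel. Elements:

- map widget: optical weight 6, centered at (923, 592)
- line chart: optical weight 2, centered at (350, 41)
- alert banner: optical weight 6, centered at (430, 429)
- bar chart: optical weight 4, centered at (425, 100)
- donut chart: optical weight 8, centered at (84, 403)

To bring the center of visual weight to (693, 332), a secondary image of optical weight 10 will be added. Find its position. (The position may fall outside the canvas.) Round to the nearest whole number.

After adding the secondary image, total weight = 6 + 2 + 6 + 4 + 8 + 10 = 36.
x: target moment 36×693 = 24948; current 6·923 + 2·350 + 6·430 + 4·425 + 8·84 = 11190; the secondary image supplies 13758, so x = 13758/10 ≈ 1375.80.
y: target moment 36×332 = 11952; current 6·592 + 2·41 + 6·429 + 4·100 + 8·403 = 9832; the secondary image supplies 2120, so y = 2120/10 ≈ 212.00.

(1376, 212)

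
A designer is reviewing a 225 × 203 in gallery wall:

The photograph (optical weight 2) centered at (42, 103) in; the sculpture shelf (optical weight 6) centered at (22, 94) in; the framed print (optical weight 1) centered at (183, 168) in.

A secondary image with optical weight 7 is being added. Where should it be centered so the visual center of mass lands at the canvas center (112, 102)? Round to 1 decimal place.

(199.0, 99.1)

After adding the secondary image, total weight = 2 + 6 + 1 + 7 = 16.
Along x: (399 + 7·x) / 16 = 112 (existing moment 2·42 + 6·22 + 1·183 = 399) ⇒ x = (1792 − 399) / 7 ≈ 199.00.
Along y: (938 + 7·y) / 16 = 102 (existing moment 2·103 + 6·94 + 1·168 = 938) ⇒ y = (1632 − 938) / 7 ≈ 99.14.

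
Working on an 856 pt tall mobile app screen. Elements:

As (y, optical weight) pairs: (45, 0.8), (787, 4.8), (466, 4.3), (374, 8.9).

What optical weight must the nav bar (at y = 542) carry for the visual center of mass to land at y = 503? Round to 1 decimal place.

Fixed elements: Σw = 0.8 + 4.8 + 4.3 + 8.9 = 18.8, Σw·y = 0.8·45 + 4.8·787 + 4.3·466 + 8.9·374 = 9146.0.
Balance at y = 503 requires (9146.0 + w·542) / (18.8 + w) = 503.
So w = (503·18.8 − 9146.0)/(542 − 503) = 310.4/39 ≈ 7.96.

w ≈ 8.0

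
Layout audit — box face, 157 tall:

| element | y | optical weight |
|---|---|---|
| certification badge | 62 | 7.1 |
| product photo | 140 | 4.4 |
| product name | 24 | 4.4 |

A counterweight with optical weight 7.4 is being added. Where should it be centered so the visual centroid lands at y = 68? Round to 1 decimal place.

With the counterweight, Σw becomes 7.1 + 4.4 + 4.4 + 7.4 = 23.3.
Along y: (1161.8 + 7.4·y) / 23.3 = 68 (existing moment 7.1·62 + 4.4·140 + 4.4·24 = 1161.8) ⇒ y = (1584.4 − 1161.8) / 7.4 ≈ 57.11.

y ≈ 57.1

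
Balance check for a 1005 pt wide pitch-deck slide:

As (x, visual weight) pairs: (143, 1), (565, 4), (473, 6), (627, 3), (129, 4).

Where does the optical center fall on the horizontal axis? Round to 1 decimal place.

Σw = 1 + 4 + 6 + 3 + 4 = 18.
Σw·x = 1·143 + 4·565 + 6·473 + 3·627 + 4·129 = 7638, so x̄ = 7638/18 ≈ 424.33.

x ≈ 424.3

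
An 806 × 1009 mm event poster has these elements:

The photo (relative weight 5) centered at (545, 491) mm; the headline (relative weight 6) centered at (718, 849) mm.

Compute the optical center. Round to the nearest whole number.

Σw = 5 + 6 = 11.
x-moment: 5·545 + 6·718 = 7033; centroid 7033/11 ≈ 639.36.
y-moment: 5·491 + 6·849 = 7549; centroid 7549/11 ≈ 686.27.

(639, 686)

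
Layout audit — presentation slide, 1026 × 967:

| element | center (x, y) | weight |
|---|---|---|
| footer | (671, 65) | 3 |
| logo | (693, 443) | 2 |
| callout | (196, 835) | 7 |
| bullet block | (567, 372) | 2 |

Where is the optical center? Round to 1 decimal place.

Total weight = 3 + 2 + 7 + 2 = 14.
Σw·x = 3·671 + 2·693 + 7·196 + 2·567 = 5905, so x̄ = 5905/14 ≈ 421.79.
Σw·y = 3·65 + 2·443 + 7·835 + 2·372 = 7670, so ȳ = 7670/14 ≈ 547.86.

(421.8, 547.9)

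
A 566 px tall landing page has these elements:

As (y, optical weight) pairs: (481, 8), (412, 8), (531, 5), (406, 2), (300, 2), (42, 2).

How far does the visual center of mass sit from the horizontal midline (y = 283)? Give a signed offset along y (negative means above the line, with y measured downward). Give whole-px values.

Weights sum to 8 + 8 + 5 + 2 + 2 + 2 = 27.
Σw·y = 11295; ȳ = 11295/27 ≈ 418.33.
Difference: 418.33 − 283 ≈ 135.33.

≈ 135 px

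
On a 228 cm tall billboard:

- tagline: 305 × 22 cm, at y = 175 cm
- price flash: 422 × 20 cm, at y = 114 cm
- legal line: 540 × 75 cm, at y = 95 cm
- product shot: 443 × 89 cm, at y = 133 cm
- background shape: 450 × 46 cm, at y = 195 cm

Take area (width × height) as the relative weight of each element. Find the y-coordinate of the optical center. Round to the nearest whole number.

Areas: tagline 305·22 = 6710, price flash 422·20 = 8440, legal line 540·75 = 40500, product shot 443·89 = 39427, background shape 450·46 = 20700. Total weight = 115777.
y: (6710·175 + 8440·114 + 40500·95 + 39427·133 + 20700·195) / 115777 = 15264201 / 115777 ≈ 131.84

y ≈ 132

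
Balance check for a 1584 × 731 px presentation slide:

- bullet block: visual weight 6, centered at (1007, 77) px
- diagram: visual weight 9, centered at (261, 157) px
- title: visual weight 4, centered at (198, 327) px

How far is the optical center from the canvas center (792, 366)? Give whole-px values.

≈ 367 px

Weights sum to 6 + 9 + 4 = 19.
x: (6·1007 + 9·261 + 4·198) / 19 = 9183 / 19 ≈ 483.32
y: (6·77 + 9·157 + 4·327) / 19 = 3183 / 19 ≈ 167.53
Relative to (792, 366): Δ = (-308.68, -198.47); |Δ| = √(-308.68² + -198.47²) ≈ 366.98.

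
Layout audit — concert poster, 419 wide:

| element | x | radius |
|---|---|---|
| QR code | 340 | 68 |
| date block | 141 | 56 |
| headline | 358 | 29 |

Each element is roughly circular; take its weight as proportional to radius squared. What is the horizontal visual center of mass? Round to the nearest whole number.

x ≈ 269

r² weights: QR code 68² = 4624, date block 56² = 3136, headline 29² = 841. Total = 8601.
x-moment: 4624·340 + 3136·141 + 841·358 = 2315414; centroid 2315414/8601 ≈ 269.20.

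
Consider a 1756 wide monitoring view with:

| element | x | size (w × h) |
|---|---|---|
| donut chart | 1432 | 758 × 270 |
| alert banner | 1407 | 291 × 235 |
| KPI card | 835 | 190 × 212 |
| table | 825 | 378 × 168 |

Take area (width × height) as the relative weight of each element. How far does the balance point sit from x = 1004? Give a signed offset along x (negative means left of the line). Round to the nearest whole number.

Areas → weights: donut chart 758·270 = 204660, alert banner 291·235 = 68385, KPI card 190·212 = 40280, table 378·168 = 63504; Σw = 376829.
x: (204660·1432 + 68385·1407 + 40280·835 + 63504·825) / 376829 = 475315415 / 376829 ≈ 1261.36
Offset from x = 1004: 1261.36 − 1004 ≈ 257.36.

≈ 257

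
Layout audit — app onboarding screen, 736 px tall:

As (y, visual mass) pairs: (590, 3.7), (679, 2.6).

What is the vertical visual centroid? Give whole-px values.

Weights sum to 3.7 + 2.6 = 6.3.
y-moment: 3.7·590 + 2.6·679 = 3948.4; centroid 3948.4/6.3 ≈ 626.73.

y ≈ 627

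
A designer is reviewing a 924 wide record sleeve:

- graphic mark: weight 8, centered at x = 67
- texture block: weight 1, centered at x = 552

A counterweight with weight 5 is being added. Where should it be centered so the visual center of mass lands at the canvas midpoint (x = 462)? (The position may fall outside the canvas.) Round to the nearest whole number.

New total weight: (8 + 1) + 5 = 14.
x: need Σw·x = 14·462 = 6468. Existing = 8·67 + 1·552 = 1088. Remainder 5380 / 5 ≈ 1076.00.

x ≈ 1076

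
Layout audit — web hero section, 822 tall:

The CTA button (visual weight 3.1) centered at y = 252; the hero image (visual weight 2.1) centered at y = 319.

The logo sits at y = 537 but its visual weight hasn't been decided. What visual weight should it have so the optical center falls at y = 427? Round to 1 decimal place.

Known weights sum to 3.1 + 2.1 = 5.2; their moment is 3.1·252 + 2.1·319 = 1451.1.
For the centroid to hit 427: (1451.1 + w·537) / (5.2 + w) = 427.
So w = (427·5.2 − 1451.1)/(537 − 427) = 769.3/110 ≈ 6.99.

w ≈ 7.0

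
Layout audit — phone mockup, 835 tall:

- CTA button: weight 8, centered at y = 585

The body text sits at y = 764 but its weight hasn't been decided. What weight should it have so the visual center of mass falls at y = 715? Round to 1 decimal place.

Known: weight 8 with moment 8·585 = 4680.
For the centroid to hit 715: (4680 + w·764) / (8 + w) = 715.
Rearranging, w·(764 − 715) = 715·8 − 4680 = 1040, so w ≈ 1040/49 = 21.22.

w ≈ 21.2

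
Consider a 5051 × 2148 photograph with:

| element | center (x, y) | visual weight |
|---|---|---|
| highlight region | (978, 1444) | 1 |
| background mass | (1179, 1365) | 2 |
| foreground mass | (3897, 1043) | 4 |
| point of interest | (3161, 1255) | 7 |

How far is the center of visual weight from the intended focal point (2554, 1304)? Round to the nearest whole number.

Total weight = 1 + 2 + 4 + 7 = 14.
Σw·x = 1·978 + 2·1179 + 4·3897 + 7·3161 = 41051, so x̄ = 41051/14 ≈ 2932.21.
Σw·y = 1·1444 + 2·1365 + 4·1043 + 7·1255 = 17131, so ȳ = 17131/14 ≈ 1223.64.
Offset from (2554, 1304): Δx ≈ 378.21, Δy ≈ -80.36; distance = √(Δx² + Δy²) ≈ 386.66.

≈ 387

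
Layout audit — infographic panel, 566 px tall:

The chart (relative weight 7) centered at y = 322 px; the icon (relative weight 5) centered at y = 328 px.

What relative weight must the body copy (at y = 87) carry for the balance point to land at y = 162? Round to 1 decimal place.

w ≈ 26.0

Known weights sum to 7 + 5 = 12; their moment is 7·322 + 5·328 = 3894.
Balance at y = 162 requires (3894 + w·87) / (12 + w) = 162.
So w = (162·12 − 3894)/(87 − 162) = -1950/-75 ≈ 26.00.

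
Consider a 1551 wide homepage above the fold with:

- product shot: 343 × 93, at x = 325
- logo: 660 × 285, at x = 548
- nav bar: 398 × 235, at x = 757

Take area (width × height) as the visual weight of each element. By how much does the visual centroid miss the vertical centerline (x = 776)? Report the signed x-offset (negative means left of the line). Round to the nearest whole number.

Areas: product shot 343·93 = 31899, logo 660·285 = 188100, nav bar 398·235 = 93530. Total weight = 313529.
x-moment: 31899·325 + 188100·548 + 93530·757 = 184248185; centroid 184248185/313529 ≈ 587.66.
Against x = 776, that's 587.66 − 776 = -188.34.

≈ -188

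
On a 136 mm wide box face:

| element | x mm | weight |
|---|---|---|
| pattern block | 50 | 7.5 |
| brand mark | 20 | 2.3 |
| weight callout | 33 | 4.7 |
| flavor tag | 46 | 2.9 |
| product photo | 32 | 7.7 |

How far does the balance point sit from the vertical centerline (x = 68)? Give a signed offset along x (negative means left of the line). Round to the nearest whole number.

Σw = 7.5 + 2.3 + 4.7 + 2.9 + 7.7 = 25.1.
Σw·x = 7.5·50 + 2.3·20 + 4.7·33 + 2.9·46 + 7.7·32 = 955.9, so x̄ = 955.9/25.1 ≈ 38.08.
Difference: 38.08 − 68 ≈ -29.92.

≈ -30 mm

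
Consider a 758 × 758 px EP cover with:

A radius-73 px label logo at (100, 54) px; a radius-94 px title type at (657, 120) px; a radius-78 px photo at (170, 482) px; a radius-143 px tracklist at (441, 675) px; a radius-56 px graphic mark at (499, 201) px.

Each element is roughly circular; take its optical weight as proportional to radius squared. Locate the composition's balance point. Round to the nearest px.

(410, 427)

Weights ∝ r²: label logo 73² = 5329, title type 94² = 8836, photo 78² = 6084, tracklist 143² = 20449, graphic mark 56² = 3136; Σw = 43834.
x-moment: 5329·100 + 8836·657 + 6084·170 + 20449·441 + 3136·499 = 17955305; centroid 17955305/43834 ≈ 409.62.
y-moment: 5329·54 + 8836·120 + 6084·482 + 20449·675 + 3136·201 = 18713985; centroid 18713985/43834 ≈ 426.93.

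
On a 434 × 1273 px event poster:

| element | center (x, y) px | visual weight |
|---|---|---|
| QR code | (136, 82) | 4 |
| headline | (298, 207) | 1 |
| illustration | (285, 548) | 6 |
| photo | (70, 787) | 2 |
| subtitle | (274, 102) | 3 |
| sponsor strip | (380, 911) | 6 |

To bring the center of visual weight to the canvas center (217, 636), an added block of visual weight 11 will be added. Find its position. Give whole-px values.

(124, 893)

With the added block, Σw becomes 4 + 1 + 6 + 2 + 3 + 6 + 11 = 33.
x: need Σw·x = 33·217 = 7161. Existing = 4·136 + 1·298 + 6·285 + 2·70 + 3·274 + 6·380 = 5794. Remainder 1367 / 11 ≈ 124.27.
y: need Σw·y = 33·636 = 20988. Existing = 4·82 + 1·207 + 6·548 + 2·787 + 3·102 + 6·911 = 11169. Remainder 9819 / 11 ≈ 892.64.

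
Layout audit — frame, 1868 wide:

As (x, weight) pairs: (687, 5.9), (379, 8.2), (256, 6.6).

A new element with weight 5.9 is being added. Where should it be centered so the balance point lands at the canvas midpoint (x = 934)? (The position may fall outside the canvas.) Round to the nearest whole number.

x ≈ 2711

After adding the new element, total weight = 5.9 + 8.2 + 6.6 + 5.9 = 26.6.
Along x: (8850.7 + 5.9·x) / 26.6 = 934 (existing moment 5.9·687 + 8.2·379 + 6.6·256 = 8850.7) ⇒ x = (24844.4 − 8850.7) / 5.9 ≈ 2710.80.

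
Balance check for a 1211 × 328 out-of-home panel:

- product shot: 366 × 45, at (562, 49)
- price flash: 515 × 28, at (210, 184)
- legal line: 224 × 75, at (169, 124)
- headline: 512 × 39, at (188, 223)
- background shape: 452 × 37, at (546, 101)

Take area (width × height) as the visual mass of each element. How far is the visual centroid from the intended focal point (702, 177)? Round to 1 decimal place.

≈ 372.1

Areas: product shot 366·45 = 16470, price flash 515·28 = 14420, legal line 224·75 = 16800, headline 512·39 = 19968, background shape 452·37 = 16724. Total weight = 84382.
x-moment: 16470·562 + 14420·210 + 16800·169 + 19968·188 + 16724·546 = 28008828; centroid 28008828/84382 ≈ 331.93.
y-moment: 16470·49 + 14420·184 + 16800·124 + 19968·223 + 16724·101 = 11685498; centroid 11685498/84382 ≈ 138.48.
Relative to (702, 177): Δ = (-370.07, -38.52); |Δ| = √(-370.07² + -38.52²) ≈ 372.07.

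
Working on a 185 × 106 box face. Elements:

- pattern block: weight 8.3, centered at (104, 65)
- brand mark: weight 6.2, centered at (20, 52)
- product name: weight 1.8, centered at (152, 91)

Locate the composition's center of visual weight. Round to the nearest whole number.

(77, 63)

Σw = 8.3 + 6.2 + 1.8 = 16.3.
x-moment: 8.3·104 + 6.2·20 + 1.8·152 = 1260.8; centroid 1260.8/16.3 ≈ 77.35.
y-moment: 8.3·65 + 6.2·52 + 1.8·91 = 1025.7; centroid 1025.7/16.3 ≈ 62.93.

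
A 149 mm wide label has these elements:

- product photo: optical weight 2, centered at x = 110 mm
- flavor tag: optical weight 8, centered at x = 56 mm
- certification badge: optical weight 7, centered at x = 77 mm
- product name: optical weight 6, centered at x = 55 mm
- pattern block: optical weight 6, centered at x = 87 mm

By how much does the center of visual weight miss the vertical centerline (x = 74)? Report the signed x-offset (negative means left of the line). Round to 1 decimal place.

Weights sum to 2 + 8 + 7 + 6 + 6 = 29.
x: (2·110 + 8·56 + 7·77 + 6·55 + 6·87) / 29 = 2059 / 29 ≈ 71.00
Offset from x = 74: 71.00 − 74 ≈ -3.00.

≈ -3.0 mm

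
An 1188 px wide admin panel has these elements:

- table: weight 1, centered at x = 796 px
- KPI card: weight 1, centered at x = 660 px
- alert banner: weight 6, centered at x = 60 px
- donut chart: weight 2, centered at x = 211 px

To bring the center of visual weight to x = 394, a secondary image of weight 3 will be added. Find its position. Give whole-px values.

New total weight: (1 + 1 + 6 + 2) + 3 = 13.
x: target moment 13×394 = 5122; current 1·796 + 1·660 + 6·60 + 2·211 = 2238; the secondary image supplies 2884, so x = 2884/3 ≈ 961.33.

x ≈ 961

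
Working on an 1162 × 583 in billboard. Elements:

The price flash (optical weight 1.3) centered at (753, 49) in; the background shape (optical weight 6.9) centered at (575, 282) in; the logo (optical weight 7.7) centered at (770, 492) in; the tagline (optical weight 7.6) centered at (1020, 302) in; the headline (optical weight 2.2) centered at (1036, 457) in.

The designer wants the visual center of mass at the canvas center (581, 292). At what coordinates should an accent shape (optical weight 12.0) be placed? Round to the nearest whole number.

With the accent shape, Σw becomes 1.3 + 6.9 + 7.7 + 7.6 + 2.2 + 12.0 = 37.7.
x: need Σw·x = 37.7·581 = 21903.7. Existing = 1.3·753 + 6.9·575 + 7.7·770 + 7.6·1020 + 2.2·1036 = 20906.6. Remainder 997.1 / 12.0 ≈ 83.09.
y: need Σw·y = 37.7·292 = 11008.4. Existing = 1.3·49 + 6.9·282 + 7.7·492 + 7.6·302 + 2.2·457 = 9098.5. Remainder 1909.9 / 12.0 ≈ 159.16.

(83, 159)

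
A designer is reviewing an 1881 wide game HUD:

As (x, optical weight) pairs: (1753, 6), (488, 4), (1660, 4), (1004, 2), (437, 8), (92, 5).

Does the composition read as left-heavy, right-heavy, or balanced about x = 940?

Σw = 6 + 4 + 4 + 2 + 8 + 5 = 29.
x: (6·1753 + 4·488 + 4·1660 + 2·1004 + 8·437 + 5·92) / 29 = 25074 / 29 ≈ 864.62
Since 864.6 is left of 940, the composition reads left-heavy.

left-heavy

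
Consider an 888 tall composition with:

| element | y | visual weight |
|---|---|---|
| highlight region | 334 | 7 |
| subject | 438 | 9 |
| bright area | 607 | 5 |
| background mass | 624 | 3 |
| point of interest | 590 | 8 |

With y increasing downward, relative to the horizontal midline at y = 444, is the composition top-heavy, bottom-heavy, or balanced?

bottom-heavy

Σw = 7 + 9 + 5 + 3 + 8 = 32.
y-moment: 7·334 + 9·438 + 5·607 + 3·624 + 8·590 = 15907; centroid 15907/32 ≈ 497.09.
497.1 vs midline 444 → bottom-heavy.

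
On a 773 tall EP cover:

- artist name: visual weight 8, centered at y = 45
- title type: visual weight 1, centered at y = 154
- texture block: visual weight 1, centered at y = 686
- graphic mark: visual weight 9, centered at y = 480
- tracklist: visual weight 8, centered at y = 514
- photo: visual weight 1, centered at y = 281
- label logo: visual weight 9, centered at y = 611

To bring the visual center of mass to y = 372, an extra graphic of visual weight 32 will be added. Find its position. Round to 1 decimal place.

y ≈ 320.5

New total weight: (8 + 1 + 1 + 9 + 8 + 1 + 9) + 32 = 69.
Along y: (15412 + 32·y) / 69 = 372 (existing moment 8·45 + 1·154 + 1·686 + 9·480 + 8·514 + 1·281 + 9·611 = 15412) ⇒ y = (25668 − 15412) / 32 ≈ 320.50.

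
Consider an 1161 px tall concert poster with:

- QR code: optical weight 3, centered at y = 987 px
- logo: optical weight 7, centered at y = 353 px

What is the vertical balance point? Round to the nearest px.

y ≈ 543

Weights sum to 3 + 7 = 10.
Σw·y = 3·987 + 7·353 = 5432, so ȳ = 5432/10 ≈ 543.20.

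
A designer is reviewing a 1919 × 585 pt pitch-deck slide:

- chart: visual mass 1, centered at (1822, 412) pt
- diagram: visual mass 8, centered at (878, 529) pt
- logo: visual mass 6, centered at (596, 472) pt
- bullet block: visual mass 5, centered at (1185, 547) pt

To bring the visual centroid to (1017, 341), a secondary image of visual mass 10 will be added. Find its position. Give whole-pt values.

(1216, 2)

With the secondary image, Σw becomes 1 + 8 + 6 + 5 + 10 = 30.
x: target moment 30×1017 = 30510; current 1·1822 + 8·878 + 6·596 + 5·1185 = 18347; the secondary image supplies 12163, so x = 12163/10 ≈ 1216.30.
y: target moment 30×341 = 10230; current 1·412 + 8·529 + 6·472 + 5·547 = 10211; the secondary image supplies 19, so y = 19/10 ≈ 1.90.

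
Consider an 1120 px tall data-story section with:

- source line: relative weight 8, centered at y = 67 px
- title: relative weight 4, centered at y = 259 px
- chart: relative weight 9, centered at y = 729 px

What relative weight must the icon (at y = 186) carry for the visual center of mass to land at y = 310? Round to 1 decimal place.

Known weights sum to 8 + 4 + 9 = 21; their moment is 8·67 + 4·259 + 9·729 = 8133.
For the centroid to hit 310: (8133 + w·186) / (21 + w) = 310.
Solving: w = (310·21 − 8133) / (186 − 310) = -1623 / -124 ≈ 13.09.

w ≈ 13.1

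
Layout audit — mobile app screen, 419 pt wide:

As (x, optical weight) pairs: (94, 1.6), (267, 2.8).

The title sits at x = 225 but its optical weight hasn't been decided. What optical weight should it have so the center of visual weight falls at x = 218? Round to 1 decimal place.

w ≈ 8.7

Fixed elements: Σw = 1.6 + 2.8 = 4.4, Σw·x = 1.6·94 + 2.8·267 = 898.0.
Balance at x = 218 requires (898.0 + w·225) / (4.4 + w) = 218.
Rearranging, w·(225 − 218) = 218·4.4 − 898.0 = 61.2, so w ≈ 61.2/7 = 8.74.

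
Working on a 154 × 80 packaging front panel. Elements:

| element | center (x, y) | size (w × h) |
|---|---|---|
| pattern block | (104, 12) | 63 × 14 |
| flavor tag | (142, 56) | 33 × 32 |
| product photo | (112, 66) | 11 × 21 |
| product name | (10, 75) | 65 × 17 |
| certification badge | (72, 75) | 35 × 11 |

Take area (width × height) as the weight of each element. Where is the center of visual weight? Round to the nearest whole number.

Areas: pattern block 63·14 = 882, flavor tag 33·32 = 1056, product photo 11·21 = 231, product name 65·17 = 1105, certification badge 35·11 = 385. Total weight = 3659.
Σw·x = 882·104 + 1056·142 + 231·112 + 1105·10 + 385·72 = 306322, so x̄ = 306322/3659 ≈ 83.72.
Σw·y = 882·12 + 1056·56 + 231·66 + 1105·75 + 385·75 = 196716, so ȳ = 196716/3659 ≈ 53.76.

(84, 54)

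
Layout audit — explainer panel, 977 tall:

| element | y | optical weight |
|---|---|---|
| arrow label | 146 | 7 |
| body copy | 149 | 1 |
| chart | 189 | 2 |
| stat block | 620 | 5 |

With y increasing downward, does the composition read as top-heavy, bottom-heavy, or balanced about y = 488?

Σw = 7 + 1 + 2 + 5 = 15.
y: (7·146 + 1·149 + 2·189 + 5·620) / 15 = 4649 / 15 ≈ 309.93
309.9 vs midline 488 → top-heavy.

top-heavy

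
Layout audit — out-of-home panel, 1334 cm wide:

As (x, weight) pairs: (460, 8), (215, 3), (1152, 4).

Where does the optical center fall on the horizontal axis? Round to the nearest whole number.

Weights sum to 8 + 3 + 4 = 15.
Σw·x = 8·460 + 3·215 + 4·1152 = 8933, so x̄ = 8933/15 ≈ 595.53.

x ≈ 596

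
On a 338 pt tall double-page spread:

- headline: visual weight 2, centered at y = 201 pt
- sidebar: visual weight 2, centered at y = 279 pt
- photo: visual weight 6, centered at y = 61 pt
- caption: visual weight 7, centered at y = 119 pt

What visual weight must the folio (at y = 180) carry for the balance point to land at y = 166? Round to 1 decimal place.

Fixed elements: Σw = 2 + 2 + 6 + 7 = 17, Σw·y = 2·201 + 2·279 + 6·61 + 7·119 = 2159.
Balance at y = 166 requires (2159 + w·180) / (17 + w) = 166.
Solving: w = (166·17 − 2159) / (180 − 166) = 663 / 14 ≈ 47.36.

w ≈ 47.4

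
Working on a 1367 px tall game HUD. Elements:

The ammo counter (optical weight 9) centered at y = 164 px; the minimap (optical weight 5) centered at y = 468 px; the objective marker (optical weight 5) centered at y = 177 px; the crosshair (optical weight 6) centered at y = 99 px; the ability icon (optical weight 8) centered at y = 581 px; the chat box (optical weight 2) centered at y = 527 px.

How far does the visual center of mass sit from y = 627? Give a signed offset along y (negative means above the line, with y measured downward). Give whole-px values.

≈ -313 px

Weights sum to 9 + 5 + 5 + 6 + 8 + 2 = 35.
y-moment: 9·164 + 5·468 + 5·177 + 6·99 + 8·581 + 2·527 = 10997; centroid 10997/35 ≈ 314.20.
Offset from y = 627: 314.20 − 627 ≈ -312.80.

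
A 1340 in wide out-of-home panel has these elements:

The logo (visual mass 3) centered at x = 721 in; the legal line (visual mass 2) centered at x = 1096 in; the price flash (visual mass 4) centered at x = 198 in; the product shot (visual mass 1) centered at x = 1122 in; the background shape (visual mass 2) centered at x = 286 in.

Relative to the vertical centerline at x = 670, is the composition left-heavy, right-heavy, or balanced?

left-heavy

Σw = 3 + 2 + 4 + 1 + 2 = 12.
Σw·x = 3·721 + 2·1096 + 4·198 + 1·1122 + 2·286 = 6841, so x̄ = 6841/12 ≈ 570.08.
570.1 vs midline 670 → left-heavy.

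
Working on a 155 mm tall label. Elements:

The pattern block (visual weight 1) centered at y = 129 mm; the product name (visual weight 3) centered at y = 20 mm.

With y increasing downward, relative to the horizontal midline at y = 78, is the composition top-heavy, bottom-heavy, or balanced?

top-heavy

Total weight = 1 + 3 = 4.
Σw·y = 1·129 + 3·20 = 189, so ȳ = 189/4 ≈ 47.25.
47.2 lies above (smaller y than) the midline 78, so the layout is top-heavy.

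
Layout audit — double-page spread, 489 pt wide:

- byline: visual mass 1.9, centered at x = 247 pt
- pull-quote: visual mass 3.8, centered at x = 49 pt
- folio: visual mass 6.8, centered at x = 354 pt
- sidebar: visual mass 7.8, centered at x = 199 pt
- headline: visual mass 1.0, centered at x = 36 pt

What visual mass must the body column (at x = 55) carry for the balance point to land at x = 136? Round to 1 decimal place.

w ≈ 21.7

Fixed elements: Σw = 1.9 + 3.8 + 6.8 + 7.8 + 1.0 = 21.3, Σw·x = 1.9·247 + 3.8·49 + 6.8·354 + 7.8·199 + 1.0·36 = 4650.9.
For the centroid to hit 136: (4650.9 + w·55) / (21.3 + w) = 136.
So w = (136·21.3 − 4650.9)/(55 − 136) = -1754.1/-81 ≈ 21.66.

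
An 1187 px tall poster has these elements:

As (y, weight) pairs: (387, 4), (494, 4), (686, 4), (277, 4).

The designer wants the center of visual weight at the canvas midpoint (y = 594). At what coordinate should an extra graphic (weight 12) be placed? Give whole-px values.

With the extra graphic, Σw becomes 4 + 4 + 4 + 4 + 12 = 28.
Along y: (7376 + 12·y) / 28 = 594 (existing moment 4·387 + 4·494 + 4·686 + 4·277 = 7376) ⇒ y = (16632 − 7376) / 12 ≈ 771.33.

y ≈ 771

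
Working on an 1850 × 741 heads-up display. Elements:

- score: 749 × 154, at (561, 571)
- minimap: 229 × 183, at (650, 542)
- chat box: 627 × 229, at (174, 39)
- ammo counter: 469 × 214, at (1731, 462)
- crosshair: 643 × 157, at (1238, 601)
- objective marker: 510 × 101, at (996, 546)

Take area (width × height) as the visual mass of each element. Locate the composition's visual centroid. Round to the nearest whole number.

(843, 414)

Taking area as weight: score 749·154 = 115346, minimap 229·183 = 41907, chat box 627·229 = 143583, ammo counter 469·214 = 100366, crosshair 643·157 = 100951, objective marker 510·101 = 51510. Sum 553663.
Σw·x = 115346·561 + 41907·650 + 143583·174 + 100366·1731 + 100951·1238 + 51510·996 = 466946942, so x̄ = 466946942/553663 ≈ 843.38.
Σw·y = 115346·571 + 41907·542 + 143583·39 + 100366·462 + 100951·601 + 51510·546 = 229341000, so ȳ = 229341000/553663 ≈ 414.22.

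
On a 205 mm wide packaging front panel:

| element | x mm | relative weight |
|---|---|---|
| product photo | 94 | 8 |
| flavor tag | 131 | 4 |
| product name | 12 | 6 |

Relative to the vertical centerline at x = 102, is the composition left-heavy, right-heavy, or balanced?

left-heavy

Σw = 8 + 4 + 6 = 18.
x: (8·94 + 4·131 + 6·12) / 18 = 1348 / 18 ≈ 74.89
Since 74.9 is left of 102, the composition reads left-heavy.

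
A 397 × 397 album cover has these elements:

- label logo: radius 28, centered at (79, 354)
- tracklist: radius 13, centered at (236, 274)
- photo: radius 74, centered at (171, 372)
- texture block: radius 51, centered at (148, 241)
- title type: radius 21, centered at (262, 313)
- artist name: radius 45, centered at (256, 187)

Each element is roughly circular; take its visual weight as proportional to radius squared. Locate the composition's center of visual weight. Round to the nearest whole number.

(179, 305)

r² weights: label logo 28² = 784, tracklist 13² = 169, photo 74² = 5476, texture block 51² = 2601, title type 21² = 441, artist name 45² = 2025. Total = 11496.
x: (784·79 + 169·236 + 5476·171 + 2601·148 + 441·262 + 2025·256) / 11496 = 2057106 / 11496 ≈ 178.94
y: (784·354 + 169·274 + 5476·372 + 2601·241 + 441·313 + 2025·187) / 11496 = 3504463 / 11496 ≈ 304.84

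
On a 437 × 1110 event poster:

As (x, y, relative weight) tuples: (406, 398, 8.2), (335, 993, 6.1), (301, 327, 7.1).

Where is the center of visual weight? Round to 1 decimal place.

Σw = 8.2 + 6.1 + 7.1 = 21.4.
x: (8.2·406 + 6.1·335 + 7.1·301) / 21.4 = 7509.8 / 21.4 ≈ 350.93
y: (8.2·398 + 6.1·993 + 7.1·327) / 21.4 = 11642.6 / 21.4 ≈ 544.05

(350.9, 544.0)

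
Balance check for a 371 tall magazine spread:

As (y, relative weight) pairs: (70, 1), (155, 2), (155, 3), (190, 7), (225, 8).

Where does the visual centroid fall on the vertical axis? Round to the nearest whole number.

y ≈ 189

Σw = 1 + 2 + 3 + 7 + 8 = 21.
Σw·y = 1·70 + 2·155 + 3·155 + 7·190 + 8·225 = 3975, so ȳ = 3975/21 ≈ 189.29.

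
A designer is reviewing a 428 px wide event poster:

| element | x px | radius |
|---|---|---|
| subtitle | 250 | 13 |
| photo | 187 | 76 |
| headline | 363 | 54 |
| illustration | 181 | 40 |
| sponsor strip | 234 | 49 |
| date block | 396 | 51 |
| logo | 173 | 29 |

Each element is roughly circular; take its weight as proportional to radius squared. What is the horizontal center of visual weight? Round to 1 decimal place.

Weights ∝ r²: subtitle 13² = 169, photo 76² = 5776, headline 54² = 2916, illustration 40² = 1600, sponsor strip 49² = 2401, date block 51² = 2601, logo 29² = 841; Σw = 16304.
Σw·x = 4207793; x̄ = 4207793/16304 ≈ 258.08.

x ≈ 258.1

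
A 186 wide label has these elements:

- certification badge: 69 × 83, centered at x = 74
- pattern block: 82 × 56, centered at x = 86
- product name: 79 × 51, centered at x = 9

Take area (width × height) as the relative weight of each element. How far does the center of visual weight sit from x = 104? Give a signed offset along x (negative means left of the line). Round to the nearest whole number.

Areas → weights: certification badge 69·83 = 5727, pattern block 82·56 = 4592, product name 79·51 = 4029; Σw = 14348.
Σw·x = 5727·74 + 4592·86 + 4029·9 = 854971, so x̄ = 854971/14348 ≈ 59.59.
Offset from x = 104: 59.59 − 104 ≈ -44.41.

≈ -44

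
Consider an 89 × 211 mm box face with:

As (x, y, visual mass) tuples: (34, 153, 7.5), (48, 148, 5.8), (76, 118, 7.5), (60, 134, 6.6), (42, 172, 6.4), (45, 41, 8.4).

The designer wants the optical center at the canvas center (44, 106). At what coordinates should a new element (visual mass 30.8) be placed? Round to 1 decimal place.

After adding the new element, total weight = 7.5 + 5.8 + 7.5 + 6.6 + 6.4 + 8.4 + 30.8 = 73.0.
x: need Σw·x = 73.0·44 = 3212.0. Existing = 7.5·34 + 5.8·48 + 7.5·76 + 6.6·60 + 6.4·42 + 8.4·45 = 2146.2. Remainder 1065.8 / 30.8 ≈ 34.60.
y: need Σw·y = 73.0·106 = 7738.0. Existing = 7.5·153 + 5.8·148 + 7.5·118 + 6.6·134 + 6.4·172 + 8.4·41 = 5220.5. Remainder 2517.5 / 30.8 ≈ 81.74.

(34.6, 81.7)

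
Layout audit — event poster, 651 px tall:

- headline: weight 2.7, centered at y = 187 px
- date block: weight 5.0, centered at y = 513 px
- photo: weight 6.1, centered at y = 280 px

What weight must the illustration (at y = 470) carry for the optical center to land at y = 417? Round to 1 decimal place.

w ≈ 18.4

Fixed elements: Σw = 2.7 + 5.0 + 6.1 = 13.8, Σw·y = 2.7·187 + 5.0·513 + 6.1·280 = 4777.9.
For the centroid to hit 417: (4777.9 + w·470) / (13.8 + w) = 417.
So w = (417·13.8 − 4777.9)/(470 − 417) = 976.7/53 ≈ 18.43.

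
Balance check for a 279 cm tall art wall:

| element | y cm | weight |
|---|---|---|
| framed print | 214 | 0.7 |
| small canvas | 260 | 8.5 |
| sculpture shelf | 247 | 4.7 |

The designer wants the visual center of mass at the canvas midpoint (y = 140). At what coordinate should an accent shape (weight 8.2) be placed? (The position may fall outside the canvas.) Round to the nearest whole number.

y ≈ -52

After adding the accent shape, total weight = 0.7 + 8.5 + 4.7 + 8.2 = 22.1.
y: target moment 22.1×140 = 3094.0; current 0.7·214 + 8.5·260 + 4.7·247 = 3520.7; the accent shape supplies -426.7, so y = -426.7/8.2 ≈ -52.04.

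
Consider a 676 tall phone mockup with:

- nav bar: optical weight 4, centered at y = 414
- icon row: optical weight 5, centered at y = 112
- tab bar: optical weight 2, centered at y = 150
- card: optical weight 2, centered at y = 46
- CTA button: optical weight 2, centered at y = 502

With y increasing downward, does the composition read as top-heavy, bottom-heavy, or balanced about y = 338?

Total weight = 4 + 5 + 2 + 2 + 2 = 15.
y: (4·414 + 5·112 + 2·150 + 2·46 + 2·502) / 15 = 3612 / 15 ≈ 240.80
240.8 vs midline 338 → top-heavy.

top-heavy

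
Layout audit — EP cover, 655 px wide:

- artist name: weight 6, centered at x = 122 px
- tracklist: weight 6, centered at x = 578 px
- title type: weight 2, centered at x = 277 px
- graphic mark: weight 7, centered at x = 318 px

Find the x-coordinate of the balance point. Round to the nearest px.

x ≈ 332

Total weight = 6 + 6 + 2 + 7 = 21.
x: (6·122 + 6·578 + 2·277 + 7·318) / 21 = 6980 / 21 ≈ 332.38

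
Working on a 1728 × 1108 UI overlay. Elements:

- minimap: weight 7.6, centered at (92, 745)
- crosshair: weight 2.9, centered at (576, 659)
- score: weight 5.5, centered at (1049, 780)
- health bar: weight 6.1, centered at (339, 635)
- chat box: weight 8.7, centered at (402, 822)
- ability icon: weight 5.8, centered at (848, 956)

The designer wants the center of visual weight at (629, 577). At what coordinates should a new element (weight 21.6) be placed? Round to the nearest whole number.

(833, 238)

With the new element, Σw becomes 7.6 + 2.9 + 5.5 + 6.1 + 8.7 + 5.8 + 21.6 = 58.2.
Along x: (18622.8 + 21.6·x) / 58.2 = 629 (existing moment 7.6·92 + 2.9·576 + 5.5·1049 + 6.1·339 + 8.7·402 + 5.8·848 = 18622.8) ⇒ x = (36607.8 − 18622.8) / 21.6 ≈ 832.64.
Along y: (28432.8 + 21.6·y) / 58.2 = 577 (existing moment 7.6·745 + 2.9·659 + 5.5·780 + 6.1·635 + 8.7·822 + 5.8·956 = 28432.8) ⇒ y = (33581.4 − 28432.8) / 21.6 ≈ 238.36.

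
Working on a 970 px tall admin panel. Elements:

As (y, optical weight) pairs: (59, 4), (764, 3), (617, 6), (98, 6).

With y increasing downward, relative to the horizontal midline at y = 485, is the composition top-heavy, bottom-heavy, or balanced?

Weights sum to 4 + 3 + 6 + 6 = 19.
y: (4·59 + 3·764 + 6·617 + 6·98) / 19 = 6818 / 19 ≈ 358.84
Since 358.8 is above (smaller y than) 485, the composition reads top-heavy.

top-heavy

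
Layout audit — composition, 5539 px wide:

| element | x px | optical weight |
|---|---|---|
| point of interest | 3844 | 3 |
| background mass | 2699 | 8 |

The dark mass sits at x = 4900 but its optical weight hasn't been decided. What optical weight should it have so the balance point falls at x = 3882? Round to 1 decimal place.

w ≈ 9.4

Known weights sum to 3 + 8 = 11; their moment is 3·3844 + 8·2699 = 33124.
For the centroid to hit 3882: (33124 + w·4900) / (11 + w) = 3882.
Solving: w = (3882·11 − 33124) / (4900 − 3882) = 9578 / 1018 ≈ 9.41.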